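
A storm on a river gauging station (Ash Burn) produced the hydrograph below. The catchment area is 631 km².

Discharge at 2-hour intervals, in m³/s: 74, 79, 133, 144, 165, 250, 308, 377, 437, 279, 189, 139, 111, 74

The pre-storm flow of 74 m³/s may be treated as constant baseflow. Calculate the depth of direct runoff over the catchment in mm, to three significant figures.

Direct runoff: 0.0, 5.0, 59.0, 70.0, 91.0, 176.0, 234.0, 303.0, 363.0, 205.0, 115.0, 65.0, 37.0, 0.0 m³/s; ΣQ_DR = 1723 m³/s.
V = ΣQ_DR · Δt = 1723 × 7200 s = 1.241 × 10^7 m³.
Over A = 631 km², depth = V / A = 19.7 mm.

d ≈ 19.7 mm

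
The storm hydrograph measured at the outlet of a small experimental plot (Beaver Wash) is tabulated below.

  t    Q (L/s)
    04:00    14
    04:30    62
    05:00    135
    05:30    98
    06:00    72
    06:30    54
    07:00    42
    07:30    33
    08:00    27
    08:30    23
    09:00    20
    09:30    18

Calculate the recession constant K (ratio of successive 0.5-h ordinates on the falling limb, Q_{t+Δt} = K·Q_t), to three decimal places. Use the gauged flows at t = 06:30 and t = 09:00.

K ≈ 0.820

Using the recession-limb readings at t = 06:30 and t = 09:00: Q falls from 54 to 20 L/s over 5 intervals.
K = (Q₂/Q₁)^(1/5) = (20/54)^(1/5) = 0.820.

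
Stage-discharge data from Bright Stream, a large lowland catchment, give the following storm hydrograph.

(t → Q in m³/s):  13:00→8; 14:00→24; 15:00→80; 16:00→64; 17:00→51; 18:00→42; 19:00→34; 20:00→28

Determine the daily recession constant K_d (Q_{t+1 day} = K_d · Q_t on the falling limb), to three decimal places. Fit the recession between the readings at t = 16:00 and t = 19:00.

K_d ≈ 0.006

Between t = 16:00 and t = 19:00 the flow falls from 64 to 34 m³/s over 3×1 h = 3 h.
Per-interval ratio K = (34/64)^(1/3) = 0.8099; K_d = K^(24/1) = 0.006.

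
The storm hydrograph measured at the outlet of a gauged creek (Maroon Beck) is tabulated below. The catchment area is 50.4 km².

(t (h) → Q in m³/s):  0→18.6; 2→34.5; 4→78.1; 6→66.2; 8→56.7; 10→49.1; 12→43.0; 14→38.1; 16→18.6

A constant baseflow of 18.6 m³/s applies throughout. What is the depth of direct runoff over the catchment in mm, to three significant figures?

Direct runoff: 0.0, 15.9, 59.5, 47.6, 38.1, 30.5, 24.4, 19.5, 0.0 m³/s; ΣQ_DR = 235.5 m³/s.
V = ΣQ_DR · Δt = 235.5 × 7200 s = 1.696 × 10^6 m³.
Over A = 50.4 km², depth = V / A = 33.6 mm.

d ≈ 33.6 mm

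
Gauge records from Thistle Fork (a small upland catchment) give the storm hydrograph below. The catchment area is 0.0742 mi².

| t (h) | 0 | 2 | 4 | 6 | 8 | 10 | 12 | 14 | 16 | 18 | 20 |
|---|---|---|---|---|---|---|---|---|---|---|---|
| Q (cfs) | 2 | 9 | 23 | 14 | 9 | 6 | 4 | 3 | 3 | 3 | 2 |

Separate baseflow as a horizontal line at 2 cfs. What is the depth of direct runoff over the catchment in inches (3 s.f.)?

d ≈ 2.34 in

Direct runoff: 0.0, 7.0, 21.0, 12.0, 7.0, 4.0, 2.0, 1.0, 1.0, 1.0, 0.0 cfs; ΣQ_DR = 56.00 cfs.
V = ΣQ_DR · Δt = 56.00 × 7200 s = 4.032 × 10^5 ft³.
Over A = 0.0742 mi², depth = V / A = 2.34 in.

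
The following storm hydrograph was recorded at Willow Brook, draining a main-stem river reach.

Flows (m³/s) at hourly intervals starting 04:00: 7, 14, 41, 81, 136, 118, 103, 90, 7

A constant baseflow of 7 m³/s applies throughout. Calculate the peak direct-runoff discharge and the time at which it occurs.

Subtracting baseflow gives direct-runoff ordinates: 0.0, 7.0, 34.0, 74.0, 129.0, 111.0, 96.0, 83.0, 0.0 m³/s.
The maximum is 129.0 m³/s, occurring at the reading for t = 08:00.

Q_p = 129.0 m³/s at t = 08:00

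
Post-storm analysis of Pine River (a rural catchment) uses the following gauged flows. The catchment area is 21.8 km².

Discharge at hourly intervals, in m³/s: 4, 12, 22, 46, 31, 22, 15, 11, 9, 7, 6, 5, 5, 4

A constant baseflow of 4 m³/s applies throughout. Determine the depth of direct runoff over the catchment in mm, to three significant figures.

Direct runoff: 0.0, 8.0, 18.0, 42.0, 27.0, 18.0, 11.0, 7.0, 5.0, 3.0, 2.0, 1.0, 1.0, 0.0 m³/s; ΣQ_DR = 143.0 m³/s.
V = ΣQ_DR · Δt = 143.0 × 3600 s = 5.148 × 10^5 m³.
Over A = 21.8 km², depth = V / A = 23.6 mm.

d ≈ 23.6 mm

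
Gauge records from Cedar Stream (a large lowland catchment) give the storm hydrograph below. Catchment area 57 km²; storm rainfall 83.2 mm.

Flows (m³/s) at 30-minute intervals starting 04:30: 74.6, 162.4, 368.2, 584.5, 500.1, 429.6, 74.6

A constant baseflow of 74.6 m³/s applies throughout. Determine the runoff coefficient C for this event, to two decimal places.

ΣQ_DR = 1672 m³/s; V = ΣQ_DR·Δt = 3.009 × 10^6 m³.
Runoff depth d = V / A = 52.79 mm.
C = d / P = 52.79 / 83.2 = 0.63.

C ≈ 0.63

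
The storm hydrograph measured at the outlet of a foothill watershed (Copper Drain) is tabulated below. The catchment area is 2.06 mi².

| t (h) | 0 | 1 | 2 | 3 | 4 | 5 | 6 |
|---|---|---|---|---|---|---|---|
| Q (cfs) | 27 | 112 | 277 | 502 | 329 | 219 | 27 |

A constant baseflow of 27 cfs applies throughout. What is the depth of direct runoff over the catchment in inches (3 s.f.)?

d ≈ 0.981 in

Direct runoff: 0.0, 85.0, 250.0, 475.0, 302.0, 192.0, 0.0 cfs; ΣQ_DR = 1304 cfs.
V = ΣQ_DR · Δt = 1304 × 3600 s = 4.694 × 10^6 ft³.
Over A = 2.06 mi², depth = V / A = 0.981 in.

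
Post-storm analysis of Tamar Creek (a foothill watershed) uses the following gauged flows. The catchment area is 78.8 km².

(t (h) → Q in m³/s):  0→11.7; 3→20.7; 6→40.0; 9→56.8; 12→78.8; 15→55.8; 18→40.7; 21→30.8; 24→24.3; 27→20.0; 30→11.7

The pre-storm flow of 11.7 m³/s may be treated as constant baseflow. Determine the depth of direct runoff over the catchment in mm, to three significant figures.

Direct runoff: 0.0, 9.0, 28.3, 45.1, 67.1, 44.1, 29.0, 19.1, 12.6, 8.3, 0.0 m³/s; ΣQ_DR = 262.6 m³/s.
V = ΣQ_DR · Δt = 262.6 × 10800 s = 2.836 × 10^6 m³.
Over A = 78.8 km², depth = V / A = 36.0 mm.

d ≈ 36.0 mm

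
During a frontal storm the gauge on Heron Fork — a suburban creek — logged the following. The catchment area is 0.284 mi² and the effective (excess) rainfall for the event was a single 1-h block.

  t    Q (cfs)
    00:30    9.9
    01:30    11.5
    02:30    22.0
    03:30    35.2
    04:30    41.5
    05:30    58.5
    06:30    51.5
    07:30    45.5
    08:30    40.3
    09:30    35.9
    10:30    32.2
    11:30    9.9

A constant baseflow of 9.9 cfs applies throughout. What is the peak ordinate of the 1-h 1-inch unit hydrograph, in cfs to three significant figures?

Direct runoff: 0.0, 1.6, 12.1, 25.3, 31.6, 48.6, 41.6, 35.6, 30.4, 26.0, 22.3, 0.0 cfs; ΣQ_DR = 275.1 cfs, peak = 48.6 cfs.
Runoff depth d = ΣQ_DR·Δt / A = 275.1 × 3600 / (0.284 mi²) = 1.501 in.
The 1-inch UH is the DRH scaled by (1 in)/d, so U_p = 48.6 × 1/1.501 = 32.4 cfs.

U_p ≈ 32.4 cfs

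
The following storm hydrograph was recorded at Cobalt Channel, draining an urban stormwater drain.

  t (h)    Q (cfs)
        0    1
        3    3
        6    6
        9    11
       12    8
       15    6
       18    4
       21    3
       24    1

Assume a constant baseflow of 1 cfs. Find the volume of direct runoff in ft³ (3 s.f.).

Direct-runoff ordinates (Q − Q_b): 0.0, 2.0, 5.0, 10.0, 7.0, 5.0, 3.0, 2.0, 0.0 cfs.
ΣQ_DR = 34.00 cfs.
With Δt = 3 h = 10800 s, V = ΣQ_DR · Δt = 34.00 × 10800 = 3.67 × 10^5 ft³.

V ≈ 3.67 × 10^5 ft³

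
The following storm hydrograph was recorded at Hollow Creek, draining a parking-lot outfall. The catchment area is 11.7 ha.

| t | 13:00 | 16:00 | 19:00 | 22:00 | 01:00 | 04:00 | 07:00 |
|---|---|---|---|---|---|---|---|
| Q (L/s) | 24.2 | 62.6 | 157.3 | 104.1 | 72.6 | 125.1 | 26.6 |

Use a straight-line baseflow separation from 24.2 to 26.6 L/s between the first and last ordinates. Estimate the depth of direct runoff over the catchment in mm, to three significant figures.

Direct runoff: 0.00, 38.00, 132.30, 78.70, 46.80, 98.90, 0.00 L/s; ΣQ_DR = 394.7 L/s.
V = ΣQ_DR · Δt = 394.7 × 10800 s = 4.263 × 10^6 L.
Over A = 11.7 ha, depth = V / A = 36.4 mm.

d ≈ 36.4 mm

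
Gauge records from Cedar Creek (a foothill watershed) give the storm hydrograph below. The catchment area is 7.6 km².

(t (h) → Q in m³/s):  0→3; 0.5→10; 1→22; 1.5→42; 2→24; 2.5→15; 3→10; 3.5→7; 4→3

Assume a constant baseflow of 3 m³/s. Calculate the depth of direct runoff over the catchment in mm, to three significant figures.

d ≈ 25.8 mm

Direct runoff: 0.0, 7.0, 19.0, 39.0, 21.0, 12.0, 7.0, 4.0, 0.0 m³/s; ΣQ_DR = 109.0 m³/s.
V = ΣQ_DR · Δt = 109.0 × 1800 s = 1.962 × 10^5 m³.
Over A = 7.6 km², depth = V / A = 25.8 mm.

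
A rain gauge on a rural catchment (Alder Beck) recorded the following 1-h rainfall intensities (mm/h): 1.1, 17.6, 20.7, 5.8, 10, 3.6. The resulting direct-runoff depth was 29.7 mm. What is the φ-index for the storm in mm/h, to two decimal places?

φ ≈ 6.20 mm/h

Only the 3 blocks with intensity above φ contribute runoff: 17.6, 20.7, 10 mm/h.
Σ(I−φ)·Δt = d  ⇒  (17.6+20.7+10 − 3φ)·1 = 29.7
φ = (48.30 − 29.7/1) / 3 = 6.20 mm/h.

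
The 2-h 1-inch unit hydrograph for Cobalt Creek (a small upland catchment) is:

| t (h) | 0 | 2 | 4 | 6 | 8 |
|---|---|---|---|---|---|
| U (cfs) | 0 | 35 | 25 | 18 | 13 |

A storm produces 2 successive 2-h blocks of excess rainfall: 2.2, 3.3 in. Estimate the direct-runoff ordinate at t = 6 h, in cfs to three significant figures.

By discrete convolution, Q_j = Σ (P_i / 1 in) · U_{j−i}.
At t = 6 h (j=3): Q = (2.2/1)·18 + (3.3/1)·25 = 122 cfs.

Q ≈ 122 cfs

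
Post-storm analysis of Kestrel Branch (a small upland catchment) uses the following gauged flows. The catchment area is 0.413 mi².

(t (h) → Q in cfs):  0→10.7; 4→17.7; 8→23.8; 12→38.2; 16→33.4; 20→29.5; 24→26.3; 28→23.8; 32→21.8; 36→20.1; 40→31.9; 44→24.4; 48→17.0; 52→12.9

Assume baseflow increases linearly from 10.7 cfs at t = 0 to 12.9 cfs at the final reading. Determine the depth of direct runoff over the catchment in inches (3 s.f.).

Direct runoff: 0.00, 6.83, 12.76, 26.99, 22.02, 17.95, 14.58, 11.92, 9.75, 7.88, 19.51, 11.84, 4.27, 0.00 cfs; ΣQ_DR = 166.3 cfs.
V = ΣQ_DR · Δt = 166.3 × 14400 s = 2.395 × 10^6 ft³.
Over A = 0.413 mi², depth = V / A = 2.50 in.

d ≈ 2.50 in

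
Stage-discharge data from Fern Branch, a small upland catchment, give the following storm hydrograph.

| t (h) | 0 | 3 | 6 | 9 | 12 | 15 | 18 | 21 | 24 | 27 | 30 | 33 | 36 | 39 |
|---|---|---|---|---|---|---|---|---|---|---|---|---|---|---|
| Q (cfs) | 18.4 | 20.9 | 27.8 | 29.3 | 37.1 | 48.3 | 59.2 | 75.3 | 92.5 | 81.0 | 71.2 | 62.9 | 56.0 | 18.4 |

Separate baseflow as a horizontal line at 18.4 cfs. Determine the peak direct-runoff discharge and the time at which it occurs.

Subtracting baseflow gives direct-runoff ordinates: 0.0, 2.5, 9.4, 10.9, 18.7, 29.9, 40.8, 56.9, 74.1, 62.6, 52.8, 44.5, 37.6, 0.0 cfs.
The maximum is 74.1 cfs, occurring at the reading for t = 24 h.

Q_p = 74.1 cfs at t = 24 h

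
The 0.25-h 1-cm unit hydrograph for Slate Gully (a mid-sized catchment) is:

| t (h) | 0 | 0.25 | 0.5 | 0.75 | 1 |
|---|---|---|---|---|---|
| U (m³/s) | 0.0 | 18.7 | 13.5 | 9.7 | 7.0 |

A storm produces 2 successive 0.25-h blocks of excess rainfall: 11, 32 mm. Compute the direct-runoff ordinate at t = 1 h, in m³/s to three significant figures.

Q ≈ 38.7 m³/s

By discrete convolution, Q_j = Σ (P_i / 10 mm) · U_{j−i}.
At t = 1 h (j=4): Q = (11/10)·7.0 + (32/10)·9.7 = 38.7 m³/s.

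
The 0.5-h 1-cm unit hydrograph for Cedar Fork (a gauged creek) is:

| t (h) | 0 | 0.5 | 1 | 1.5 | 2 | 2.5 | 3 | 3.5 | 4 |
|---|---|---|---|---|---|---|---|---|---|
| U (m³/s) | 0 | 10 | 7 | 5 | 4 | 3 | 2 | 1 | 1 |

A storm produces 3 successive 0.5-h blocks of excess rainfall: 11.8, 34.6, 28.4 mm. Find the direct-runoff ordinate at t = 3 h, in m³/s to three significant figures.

Q ≈ 24.1 m³/s

By discrete convolution, Q_j = Σ (P_i / 10 mm) · U_{j−i}.
At t = 3 h (j=6): Q = (11.8/10)·2 + (34.6/10)·3 + (28.4/10)·4 = 24.1 m³/s.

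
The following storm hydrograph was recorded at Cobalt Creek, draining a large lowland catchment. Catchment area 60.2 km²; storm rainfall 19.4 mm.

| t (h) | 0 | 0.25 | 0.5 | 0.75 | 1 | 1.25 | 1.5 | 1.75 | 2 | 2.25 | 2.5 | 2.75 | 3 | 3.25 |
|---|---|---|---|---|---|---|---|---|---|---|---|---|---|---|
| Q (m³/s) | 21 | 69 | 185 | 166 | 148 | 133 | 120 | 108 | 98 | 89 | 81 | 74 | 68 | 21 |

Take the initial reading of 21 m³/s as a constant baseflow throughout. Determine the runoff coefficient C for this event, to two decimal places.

C ≈ 0.84

ΣQ_DR = 1087 m³/s; V = ΣQ_DR·Δt = 9.783 × 10^5 m³.
Runoff depth d = V / A = 16.25 mm.
C = d / P = 16.25 / 19.4 = 0.84.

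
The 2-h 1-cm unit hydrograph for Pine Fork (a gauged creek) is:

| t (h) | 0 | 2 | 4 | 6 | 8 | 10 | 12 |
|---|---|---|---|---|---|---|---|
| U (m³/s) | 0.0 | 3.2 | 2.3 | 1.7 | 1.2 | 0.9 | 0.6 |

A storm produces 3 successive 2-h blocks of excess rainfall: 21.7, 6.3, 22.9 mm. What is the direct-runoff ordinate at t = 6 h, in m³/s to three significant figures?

By discrete convolution, Q_j = Σ (P_i / 10 mm) · U_{j−i}.
At t = 6 h (j=3): Q = (21.7/10)·1.7 + (6.3/10)·2.3 + (22.9/10)·3.2 = 12.5 m³/s.

Q ≈ 12.5 m³/s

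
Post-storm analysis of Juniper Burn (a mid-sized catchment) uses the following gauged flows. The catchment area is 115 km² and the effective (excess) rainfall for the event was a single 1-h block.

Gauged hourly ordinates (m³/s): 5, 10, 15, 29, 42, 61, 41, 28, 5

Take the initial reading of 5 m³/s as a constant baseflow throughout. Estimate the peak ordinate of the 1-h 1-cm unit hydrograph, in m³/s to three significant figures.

U_p ≈ 93.7 m³/s

Direct runoff: 0.0, 5.0, 10.0, 24.0, 37.0, 56.0, 36.0, 23.0, 0.0 m³/s; ΣQ_DR = 191.0 m³/s, peak = 56.0 m³/s.
Runoff depth d = ΣQ_DR·Δt / A = 191.0 × 3600 / (115 km²) = 5.979 mm.
The 1-cm UH is the DRH scaled by (10 mm)/d, so U_p = 56.0 × 10/5.979 = 93.7 m³/s.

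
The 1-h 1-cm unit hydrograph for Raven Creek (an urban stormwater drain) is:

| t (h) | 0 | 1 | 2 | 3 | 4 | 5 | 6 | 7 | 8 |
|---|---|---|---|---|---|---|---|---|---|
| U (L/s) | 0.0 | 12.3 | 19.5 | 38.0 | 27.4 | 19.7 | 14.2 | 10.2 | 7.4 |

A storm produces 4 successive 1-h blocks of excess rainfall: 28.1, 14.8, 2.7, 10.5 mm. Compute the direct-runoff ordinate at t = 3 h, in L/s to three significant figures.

Q ≈ 139 L/s

By discrete convolution, Q_j = Σ (P_i / 10 mm) · U_{j−i}.
At t = 3 h (j=3): Q = (28.1/10)·38.0 + (14.8/10)·19.5 + (2.7/10)·12.3 + (10.5/10)·0.0 = 139 L/s.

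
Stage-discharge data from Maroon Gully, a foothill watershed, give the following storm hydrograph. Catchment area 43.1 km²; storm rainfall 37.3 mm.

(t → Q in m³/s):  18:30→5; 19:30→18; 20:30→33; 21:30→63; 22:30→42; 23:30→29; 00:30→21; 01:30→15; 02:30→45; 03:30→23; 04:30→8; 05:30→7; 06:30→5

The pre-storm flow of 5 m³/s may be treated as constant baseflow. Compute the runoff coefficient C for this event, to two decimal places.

C ≈ 0.56

ΣQ_DR = 249.0 m³/s; V = ΣQ_DR·Δt = 8.964 × 10^5 m³.
Runoff depth d = V / A = 20.80 mm.
C = d / P = 20.80 / 37.3 = 0.56.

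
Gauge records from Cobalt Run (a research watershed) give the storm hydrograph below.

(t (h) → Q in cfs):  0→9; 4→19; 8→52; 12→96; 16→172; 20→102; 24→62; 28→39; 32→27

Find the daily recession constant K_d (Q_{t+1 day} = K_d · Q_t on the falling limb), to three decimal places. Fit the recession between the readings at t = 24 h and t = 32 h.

Between t = 24 h and t = 32 h the flow falls from 62 to 27 cfs over 2×4 h = 8 h.
Per-interval ratio K = (27/62)^(1/2) = 0.6599; K_d = K^(24/4) = 0.083.

K_d ≈ 0.083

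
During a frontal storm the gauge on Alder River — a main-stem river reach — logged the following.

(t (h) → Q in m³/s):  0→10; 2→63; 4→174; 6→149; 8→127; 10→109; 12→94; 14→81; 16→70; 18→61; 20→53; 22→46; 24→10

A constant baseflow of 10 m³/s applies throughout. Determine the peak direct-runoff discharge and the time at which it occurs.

Q_p = 164.0 m³/s at t = 4 h

Subtracting baseflow gives direct-runoff ordinates: 0.0, 53.0, 164.0, 139.0, 117.0, 99.0, 84.0, 71.0, 60.0, 51.0, 43.0, 36.0, 0.0 m³/s.
The maximum is 164.0 m³/s, occurring at the reading for t = 4 h.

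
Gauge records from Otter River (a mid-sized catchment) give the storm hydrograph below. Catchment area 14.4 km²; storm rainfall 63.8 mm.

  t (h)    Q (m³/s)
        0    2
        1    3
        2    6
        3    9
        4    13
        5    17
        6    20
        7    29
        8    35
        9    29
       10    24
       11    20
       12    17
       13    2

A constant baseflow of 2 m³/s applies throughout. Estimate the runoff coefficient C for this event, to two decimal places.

C ≈ 0.78

ΣQ_DR = 198.0 m³/s; V = ΣQ_DR·Δt = 7.128 × 10^5 m³.
Runoff depth d = V / A = 49.50 mm.
C = d / P = 49.50 / 63.8 = 0.78.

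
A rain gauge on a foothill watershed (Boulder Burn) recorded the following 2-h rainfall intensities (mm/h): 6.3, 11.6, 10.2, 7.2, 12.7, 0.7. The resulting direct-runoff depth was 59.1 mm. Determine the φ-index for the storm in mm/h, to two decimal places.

Only the 5 blocks with intensity above φ contribute runoff: 6.3, 11.6, 10.2, 7.2, 12.7 mm/h.
Σ(I−φ)·Δt = d  ⇒  (6.3+11.6+10.2+7.2+12.7 − 5φ)·2 = 59.1
φ = (48.00 − 59.1/2) / 5 = 3.69 mm/h.

φ ≈ 3.69 mm/h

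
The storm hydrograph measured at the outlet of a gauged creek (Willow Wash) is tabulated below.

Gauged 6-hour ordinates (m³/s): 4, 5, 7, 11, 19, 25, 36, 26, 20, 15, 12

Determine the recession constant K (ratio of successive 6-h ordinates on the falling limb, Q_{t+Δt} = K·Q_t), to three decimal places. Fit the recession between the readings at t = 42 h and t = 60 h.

K ≈ 0.773

Using the recession-limb readings at t = 42 h and t = 60 h: Q falls from 26 to 12 m³/s over 3 intervals.
K = (Q₂/Q₁)^(1/3) = (12/26)^(1/3) = 0.773.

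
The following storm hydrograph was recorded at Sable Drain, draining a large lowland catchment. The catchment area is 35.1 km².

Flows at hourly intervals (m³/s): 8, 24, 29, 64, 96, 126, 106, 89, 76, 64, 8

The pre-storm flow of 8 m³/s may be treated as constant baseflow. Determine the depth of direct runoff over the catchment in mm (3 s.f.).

Direct runoff: 0.0, 16.0, 21.0, 56.0, 88.0, 118.0, 98.0, 81.0, 68.0, 56.0, 0.0 m³/s; ΣQ_DR = 602.0 m³/s.
V = ΣQ_DR · Δt = 602.0 × 3600 s = 2.167 × 10^6 m³.
Over A = 35.1 km², depth = V / A = 61.7 mm.

d ≈ 61.7 mm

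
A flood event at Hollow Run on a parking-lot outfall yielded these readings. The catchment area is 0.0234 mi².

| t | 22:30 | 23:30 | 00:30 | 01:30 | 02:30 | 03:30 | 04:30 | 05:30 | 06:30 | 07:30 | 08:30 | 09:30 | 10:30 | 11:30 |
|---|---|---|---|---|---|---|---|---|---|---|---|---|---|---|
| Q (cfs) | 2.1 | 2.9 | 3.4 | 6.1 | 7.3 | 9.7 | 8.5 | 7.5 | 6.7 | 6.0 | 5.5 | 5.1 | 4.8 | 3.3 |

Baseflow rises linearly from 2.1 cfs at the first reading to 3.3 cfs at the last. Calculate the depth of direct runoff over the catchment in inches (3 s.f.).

d ≈ 2.72 in

Direct runoff: 0.00, 0.71, 1.12, 3.72, 4.83, 7.14, 5.85, 4.75, 3.86, 3.07, 2.48, 1.98, 1.59, 0.00 cfs; ΣQ_DR = 41.10 cfs.
V = ΣQ_DR · Δt = 41.10 × 3600 s = 1.480 × 10^5 ft³.
Over A = 0.0234 mi², depth = V / A = 2.72 in.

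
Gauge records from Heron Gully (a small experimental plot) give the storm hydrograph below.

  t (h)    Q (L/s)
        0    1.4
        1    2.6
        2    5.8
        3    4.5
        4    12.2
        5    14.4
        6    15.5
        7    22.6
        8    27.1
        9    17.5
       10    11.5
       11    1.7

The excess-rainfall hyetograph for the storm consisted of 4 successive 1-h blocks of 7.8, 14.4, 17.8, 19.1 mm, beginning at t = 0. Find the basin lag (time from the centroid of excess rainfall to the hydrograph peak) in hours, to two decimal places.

t_L ≈ 5.68 h

Centroid of excess rainfall: t_c = Σ P_i·t̄_i / ΣP_i = 2.3156 h (block centres at 0.5, 1.5, 2.5, 3.5 h).
Hydrograph peak occurs at t = 8 h, so basin lag t_L = 8 − 2.3156 = 5.68 h.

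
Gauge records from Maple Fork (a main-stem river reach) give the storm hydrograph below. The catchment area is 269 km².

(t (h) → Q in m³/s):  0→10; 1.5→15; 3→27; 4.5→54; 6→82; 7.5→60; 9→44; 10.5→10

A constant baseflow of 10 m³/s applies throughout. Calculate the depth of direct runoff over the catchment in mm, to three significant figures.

Direct runoff: 0.0, 5.0, 17.0, 44.0, 72.0, 50.0, 34.0, 0.0 m³/s; ΣQ_DR = 222.0 m³/s.
V = ΣQ_DR · Δt = 222.0 × 5400 s = 1.199 × 10^6 m³.
Over A = 269 km², depth = V / A = 4.46 mm.

d ≈ 4.46 mm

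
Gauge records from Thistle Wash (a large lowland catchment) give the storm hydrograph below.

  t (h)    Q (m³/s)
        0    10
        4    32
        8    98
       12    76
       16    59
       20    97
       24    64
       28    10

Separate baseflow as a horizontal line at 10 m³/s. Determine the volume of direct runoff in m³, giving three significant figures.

V ≈ 5.27 × 10^6 m³

Direct-runoff ordinates (Q − Q_b): 0.0, 22.0, 88.0, 66.0, 49.0, 87.0, 54.0, 0.0 m³/s.
ΣQ_DR = 366.0 m³/s.
With Δt = 4 h = 14400 s, V = ΣQ_DR · Δt = 366.0 × 14400 = 5.27 × 10^6 m³.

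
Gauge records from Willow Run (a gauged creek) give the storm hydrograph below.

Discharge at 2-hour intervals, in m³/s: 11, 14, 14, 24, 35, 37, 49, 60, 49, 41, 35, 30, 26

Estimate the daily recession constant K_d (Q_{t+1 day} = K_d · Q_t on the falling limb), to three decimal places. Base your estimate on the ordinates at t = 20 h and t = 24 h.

K_d ≈ 0.168

Between t = 20 h and t = 24 h the flow falls from 35 to 26 m³/s over 2×2 h = 4 h.
Per-interval ratio K = (26/35)^(1/2) = 0.8619; K_d = K^(24/2) = 0.168.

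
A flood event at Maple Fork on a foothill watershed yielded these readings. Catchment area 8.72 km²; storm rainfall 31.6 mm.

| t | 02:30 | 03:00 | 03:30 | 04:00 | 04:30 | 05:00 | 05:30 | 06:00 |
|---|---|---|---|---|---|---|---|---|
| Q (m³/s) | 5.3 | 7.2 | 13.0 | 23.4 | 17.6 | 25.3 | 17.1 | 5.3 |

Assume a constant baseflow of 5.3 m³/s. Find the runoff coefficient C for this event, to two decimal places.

ΣQ_DR = 71.80 m³/s; V = ΣQ_DR·Δt = 1.292 × 10^5 m³.
Runoff depth d = V / A = 14.82 mm.
C = d / P = 14.82 / 31.6 = 0.47.

C ≈ 0.47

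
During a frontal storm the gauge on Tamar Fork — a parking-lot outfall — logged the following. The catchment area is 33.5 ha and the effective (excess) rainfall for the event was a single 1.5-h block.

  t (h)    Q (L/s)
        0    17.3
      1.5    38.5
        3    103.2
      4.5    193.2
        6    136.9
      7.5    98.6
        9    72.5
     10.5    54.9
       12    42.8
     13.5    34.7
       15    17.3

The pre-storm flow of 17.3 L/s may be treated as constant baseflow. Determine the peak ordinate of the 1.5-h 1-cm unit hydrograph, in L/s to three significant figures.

Direct runoff: 0.0, 21.2, 85.9, 175.9, 119.6, 81.3, 55.2, 37.6, 25.5, 17.4, 0.0 L/s; ΣQ_DR = 619.6 L/s, peak = 175.9 L/s.
Runoff depth d = ΣQ_DR·Δt / A = 619.6 × 5400 / (33.5 ha) = 9.988 mm.
The 1-cm UH is the DRH scaled by (10 mm)/d, so U_p = 175.9 × 10/9.988 = 176 L/s.

U_p ≈ 176 L/s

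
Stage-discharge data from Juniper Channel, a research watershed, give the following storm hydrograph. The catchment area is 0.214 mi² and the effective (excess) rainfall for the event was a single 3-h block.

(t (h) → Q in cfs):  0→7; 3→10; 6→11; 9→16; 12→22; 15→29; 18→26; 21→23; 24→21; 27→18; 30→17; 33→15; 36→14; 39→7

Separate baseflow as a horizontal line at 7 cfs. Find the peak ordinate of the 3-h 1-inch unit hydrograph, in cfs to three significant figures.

U_p ≈ 7.34 cfs

Direct runoff: 0.0, 3.0, 4.0, 9.0, 15.0, 22.0, 19.0, 16.0, 14.0, 11.0, 10.0, 8.0, 7.0, 0.0 cfs; ΣQ_DR = 138.0 cfs, peak = 22.0 cfs.
Runoff depth d = ΣQ_DR·Δt / A = 138.0 × 10800 / (0.214 mi²) = 2.998 in.
The 1-inch UH is the DRH scaled by (1 in)/d, so U_p = 22.0 × 1/2.998 = 7.34 cfs.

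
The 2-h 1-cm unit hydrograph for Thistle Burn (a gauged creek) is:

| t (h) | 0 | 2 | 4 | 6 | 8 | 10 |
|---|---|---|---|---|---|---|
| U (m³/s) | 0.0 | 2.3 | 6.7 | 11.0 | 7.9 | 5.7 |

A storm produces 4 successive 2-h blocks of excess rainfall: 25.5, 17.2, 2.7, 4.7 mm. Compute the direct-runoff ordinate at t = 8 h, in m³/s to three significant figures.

Q ≈ 42.0 m³/s

By discrete convolution, Q_j = Σ (P_i / 10 mm) · U_{j−i}.
At t = 8 h (j=4): Q = (25.5/10)·7.9 + (17.2/10)·11.0 + (2.7/10)·6.7 + (4.7/10)·2.3 = 42.0 m³/s.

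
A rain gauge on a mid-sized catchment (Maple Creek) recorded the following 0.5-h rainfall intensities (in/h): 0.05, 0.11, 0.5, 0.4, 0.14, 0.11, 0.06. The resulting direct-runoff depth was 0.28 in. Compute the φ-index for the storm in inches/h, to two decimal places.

φ ≈ 0.17 in/h

Only the 2 blocks with intensity above φ contribute runoff: 0.5, 0.4 in/h.
Σ(I−φ)·Δt = d  ⇒  (0.5+0.4 − 2φ)·0.5 = 0.28
φ = (0.9000 − 0.28/0.5) / 2 = 0.17 in/h.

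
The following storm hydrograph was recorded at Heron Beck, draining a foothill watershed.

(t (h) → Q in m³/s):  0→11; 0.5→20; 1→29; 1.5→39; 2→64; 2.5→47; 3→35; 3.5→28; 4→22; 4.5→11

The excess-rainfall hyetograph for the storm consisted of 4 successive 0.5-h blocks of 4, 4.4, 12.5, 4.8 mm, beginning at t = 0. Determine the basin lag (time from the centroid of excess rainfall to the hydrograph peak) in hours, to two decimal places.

t_L ≈ 0.90 h

Centroid of excess rainfall: t_c = Σ P_i·t̄_i / ΣP_i = 1.1021 h (block centres at 0.25, 0.75, 1.25, 1.75 h).
Hydrograph peak occurs at t = 2 h, so basin lag t_L = 2 − 1.1021 = 0.90 h.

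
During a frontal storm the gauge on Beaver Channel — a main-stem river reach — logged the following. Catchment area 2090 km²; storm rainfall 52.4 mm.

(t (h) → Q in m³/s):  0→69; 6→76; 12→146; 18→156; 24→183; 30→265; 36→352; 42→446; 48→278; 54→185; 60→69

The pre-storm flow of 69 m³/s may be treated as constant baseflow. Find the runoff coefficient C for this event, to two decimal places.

C ≈ 0.29

ΣQ_DR = 1466 m³/s; V = ΣQ_DR·Δt = 3.167 × 10^7 m³.
Runoff depth d = V / A = 15.15 mm.
C = d / P = 15.15 / 52.4 = 0.29.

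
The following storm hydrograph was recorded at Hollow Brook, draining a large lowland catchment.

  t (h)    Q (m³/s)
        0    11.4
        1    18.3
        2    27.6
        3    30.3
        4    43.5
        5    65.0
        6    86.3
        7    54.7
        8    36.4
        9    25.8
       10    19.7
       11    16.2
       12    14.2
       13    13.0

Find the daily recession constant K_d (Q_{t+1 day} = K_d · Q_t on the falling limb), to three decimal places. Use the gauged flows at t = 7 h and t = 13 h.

Between t = 7 h and t = 13 h the flow falls from 54.7 to 13.0 m³/s over 6×1 h = 6 h.
Per-interval ratio K = (13.0/54.7)^(1/6) = 0.7870; K_d = K^(24/1) = 0.003.

K_d ≈ 0.003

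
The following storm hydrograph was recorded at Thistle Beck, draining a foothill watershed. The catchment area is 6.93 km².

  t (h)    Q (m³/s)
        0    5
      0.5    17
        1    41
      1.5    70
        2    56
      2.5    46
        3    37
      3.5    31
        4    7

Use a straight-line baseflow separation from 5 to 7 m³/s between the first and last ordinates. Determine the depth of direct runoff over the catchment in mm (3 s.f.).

Direct runoff: 0.00, 11.75, 35.50, 64.25, 50.00, 39.75, 30.50, 24.25, 0.00 m³/s; ΣQ_DR = 256.0 m³/s.
V = ΣQ_DR · Δt = 256.0 × 1800 s = 4.608 × 10^5 m³.
Over A = 6.93 km², depth = V / A = 66.5 mm.

d ≈ 66.5 mm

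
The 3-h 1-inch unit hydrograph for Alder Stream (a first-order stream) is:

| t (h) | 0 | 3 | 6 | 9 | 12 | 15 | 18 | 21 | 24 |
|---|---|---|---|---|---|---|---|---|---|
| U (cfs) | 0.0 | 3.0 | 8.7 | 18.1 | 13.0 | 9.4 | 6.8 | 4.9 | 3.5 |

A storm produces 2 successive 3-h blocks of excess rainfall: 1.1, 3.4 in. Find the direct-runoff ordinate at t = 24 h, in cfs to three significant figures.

Q ≈ 20.5 cfs

By discrete convolution, Q_j = Σ (P_i / 1 in) · U_{j−i}.
At t = 24 h (j=8): Q = (1.1/1)·3.5 + (3.4/1)·4.9 = 20.5 cfs.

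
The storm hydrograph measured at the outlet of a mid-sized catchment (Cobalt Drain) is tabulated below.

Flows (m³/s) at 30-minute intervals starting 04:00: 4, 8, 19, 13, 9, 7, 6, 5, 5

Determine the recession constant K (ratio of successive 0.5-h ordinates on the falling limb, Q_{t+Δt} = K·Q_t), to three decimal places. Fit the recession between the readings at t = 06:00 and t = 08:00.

Using the recession-limb readings at t = 06:00 and t = 08:00: Q falls from 9 to 5 m³/s over 4 intervals.
K = (Q₂/Q₁)^(1/4) = (5/9)^(1/4) = 0.863.

K ≈ 0.863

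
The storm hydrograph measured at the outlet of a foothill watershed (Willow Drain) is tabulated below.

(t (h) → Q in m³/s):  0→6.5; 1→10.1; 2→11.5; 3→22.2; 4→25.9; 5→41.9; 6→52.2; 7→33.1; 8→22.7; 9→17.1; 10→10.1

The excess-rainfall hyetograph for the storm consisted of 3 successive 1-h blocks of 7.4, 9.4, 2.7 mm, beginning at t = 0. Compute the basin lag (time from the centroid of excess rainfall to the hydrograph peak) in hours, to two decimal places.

Centroid of excess rainfall: t_c = Σ P_i·t̄_i / ΣP_i = 1.2590 h (block centres at 0.5, 1.5, 2.5 h).
Hydrograph peak occurs at t = 6 h, so basin lag t_L = 6 − 1.2590 = 4.74 h.

t_L ≈ 4.74 h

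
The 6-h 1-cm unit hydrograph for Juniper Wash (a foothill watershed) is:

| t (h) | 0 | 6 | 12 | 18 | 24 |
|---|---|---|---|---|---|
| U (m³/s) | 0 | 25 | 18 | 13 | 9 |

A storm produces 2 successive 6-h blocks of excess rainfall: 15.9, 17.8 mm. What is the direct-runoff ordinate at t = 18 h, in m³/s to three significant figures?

Q ≈ 52.7 m³/s

By discrete convolution, Q_j = Σ (P_i / 10 mm) · U_{j−i}.
At t = 18 h (j=3): Q = (15.9/10)·13 + (17.8/10)·18 = 52.7 m³/s.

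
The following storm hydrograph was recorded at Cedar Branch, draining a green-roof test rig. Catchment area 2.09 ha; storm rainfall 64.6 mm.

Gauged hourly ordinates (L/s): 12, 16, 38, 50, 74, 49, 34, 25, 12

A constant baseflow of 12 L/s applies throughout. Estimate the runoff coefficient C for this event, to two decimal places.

ΣQ_DR = 202.0 L/s; V = ΣQ_DR·Δt = 7.272 × 10^5 L.
Runoff depth d = V / A = 34.79 mm.
C = d / P = 34.79 / 64.6 = 0.54.

C ≈ 0.54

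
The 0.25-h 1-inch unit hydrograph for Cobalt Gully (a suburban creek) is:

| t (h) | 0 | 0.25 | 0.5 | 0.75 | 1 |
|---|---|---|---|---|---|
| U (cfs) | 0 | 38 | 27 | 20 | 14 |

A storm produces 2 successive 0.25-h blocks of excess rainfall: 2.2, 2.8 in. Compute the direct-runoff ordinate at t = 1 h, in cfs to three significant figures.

Q ≈ 86.8 cfs

By discrete convolution, Q_j = Σ (P_i / 1 in) · U_{j−i}.
At t = 1 h (j=4): Q = (2.2/1)·14 + (2.8/1)·20 = 86.8 cfs.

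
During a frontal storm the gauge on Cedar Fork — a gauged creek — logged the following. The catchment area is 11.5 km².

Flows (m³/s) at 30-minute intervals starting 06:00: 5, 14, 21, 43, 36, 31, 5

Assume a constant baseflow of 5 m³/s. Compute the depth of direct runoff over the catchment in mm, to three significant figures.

Direct runoff: 0.0, 9.0, 16.0, 38.0, 31.0, 26.0, 0.0 m³/s; ΣQ_DR = 120.0 m³/s.
V = ΣQ_DR · Δt = 120.0 × 1800 s = 2.160 × 10^5 m³.
Over A = 11.5 km², depth = V / A = 18.8 mm.

d ≈ 18.8 mm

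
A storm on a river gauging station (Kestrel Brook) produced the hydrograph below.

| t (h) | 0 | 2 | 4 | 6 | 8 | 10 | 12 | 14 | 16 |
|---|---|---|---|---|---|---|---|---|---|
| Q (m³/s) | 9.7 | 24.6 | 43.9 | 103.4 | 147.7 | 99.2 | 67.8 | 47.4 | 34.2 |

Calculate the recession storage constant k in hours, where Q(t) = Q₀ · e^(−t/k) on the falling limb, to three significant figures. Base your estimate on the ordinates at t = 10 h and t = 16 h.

On the falling limb, Q drops from 99.2 to 34.2 m³/s between t = 10 h and t = 16 h (Δt = 6 h).
k = −Δt / ln(Q₂/Q₁) = −6 / ln(34.2/99.2) = 5.63 h.

k ≈ 5.63 h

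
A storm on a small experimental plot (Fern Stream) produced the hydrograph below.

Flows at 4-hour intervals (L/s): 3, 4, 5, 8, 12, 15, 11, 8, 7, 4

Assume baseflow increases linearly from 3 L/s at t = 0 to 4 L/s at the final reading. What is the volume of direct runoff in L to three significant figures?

V ≈ 6.05 × 10^5 L

Direct-runoff ordinates (Q − Q_b): 0.00, 0.89, 1.78, 4.67, 8.56, 11.44, 7.33, 4.22, 3.11, 0.00 L/s.
ΣQ_DR = 42.00 L/s.
With Δt = 4 h = 14400 s, V = ΣQ_DR · Δt = 42.00 × 14400 = 6.05 × 10^5 L.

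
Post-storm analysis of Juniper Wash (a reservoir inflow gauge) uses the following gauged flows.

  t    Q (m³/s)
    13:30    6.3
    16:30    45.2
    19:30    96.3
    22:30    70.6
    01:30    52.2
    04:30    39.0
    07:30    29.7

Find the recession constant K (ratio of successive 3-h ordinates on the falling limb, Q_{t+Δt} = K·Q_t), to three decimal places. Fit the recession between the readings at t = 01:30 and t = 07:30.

K ≈ 0.754

Using the recession-limb readings at t = 01:30 and t = 07:30: Q falls from 52.2 to 29.7 m³/s over 2 intervals.
K = (Q₂/Q₁)^(1/2) = (29.7/52.2)^(1/2) = 0.754.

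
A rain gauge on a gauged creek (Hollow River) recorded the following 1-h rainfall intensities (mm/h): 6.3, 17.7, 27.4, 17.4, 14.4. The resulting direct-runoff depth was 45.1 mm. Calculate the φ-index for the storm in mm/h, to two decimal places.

Only the 4 blocks with intensity above φ contribute runoff: 17.7, 27.4, 17.4, 14.4 mm/h.
Σ(I−φ)·Δt = d  ⇒  (17.7+27.4+17.4+14.4 − 4φ)·1 = 45.1
φ = (76.90 − 45.1/1) / 4 = 7.95 mm/h.

φ ≈ 7.95 mm/h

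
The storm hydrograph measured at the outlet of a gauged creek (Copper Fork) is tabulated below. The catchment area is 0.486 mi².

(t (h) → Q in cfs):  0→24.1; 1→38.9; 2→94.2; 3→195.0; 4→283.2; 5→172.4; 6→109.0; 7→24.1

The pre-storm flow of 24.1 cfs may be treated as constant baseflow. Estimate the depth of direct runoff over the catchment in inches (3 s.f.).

d ≈ 2.39 in

Direct runoff: 0.0, 14.8, 70.1, 170.9, 259.1, 148.3, 84.9, 0.0 cfs; ΣQ_DR = 748.1 cfs.
V = ΣQ_DR · Δt = 748.1 × 3600 s = 2.693 × 10^6 ft³.
Over A = 0.486 mi², depth = V / A = 2.39 in.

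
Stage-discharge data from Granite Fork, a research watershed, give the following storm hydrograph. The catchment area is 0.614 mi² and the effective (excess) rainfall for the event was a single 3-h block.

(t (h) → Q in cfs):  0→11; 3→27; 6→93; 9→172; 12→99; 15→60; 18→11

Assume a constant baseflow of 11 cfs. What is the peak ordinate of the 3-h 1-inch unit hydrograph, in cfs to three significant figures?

Direct runoff: 0.0, 16.0, 82.0, 161.0, 88.0, 49.0, 0.0 cfs; ΣQ_DR = 396.0 cfs, peak = 161.0 cfs.
Runoff depth d = ΣQ_DR·Δt / A = 396.0 × 10800 / (0.614 mi²) = 2.998 in.
The 1-inch UH is the DRH scaled by (1 in)/d, so U_p = 161.0 × 1/2.998 = 53.7 cfs.

U_p ≈ 53.7 cfs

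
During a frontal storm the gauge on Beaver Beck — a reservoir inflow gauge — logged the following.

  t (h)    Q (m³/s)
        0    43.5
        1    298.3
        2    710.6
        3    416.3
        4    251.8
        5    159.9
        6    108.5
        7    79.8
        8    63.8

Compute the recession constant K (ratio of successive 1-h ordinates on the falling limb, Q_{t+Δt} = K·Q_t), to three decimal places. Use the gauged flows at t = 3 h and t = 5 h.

Using the recession-limb readings at t = 3 h and t = 5 h: Q falls from 416.3 to 159.9 m³/s over 2 intervals.
K = (Q₂/Q₁)^(1/2) = (159.9/416.3)^(1/2) = 0.620.

K ≈ 0.620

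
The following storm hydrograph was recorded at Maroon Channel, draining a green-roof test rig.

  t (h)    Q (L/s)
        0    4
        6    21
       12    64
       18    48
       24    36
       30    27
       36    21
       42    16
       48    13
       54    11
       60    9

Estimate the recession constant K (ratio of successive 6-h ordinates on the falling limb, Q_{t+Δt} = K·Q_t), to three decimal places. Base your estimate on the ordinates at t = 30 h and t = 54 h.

Using the recession-limb readings at t = 30 h and t = 54 h: Q falls from 27 to 11 L/s over 4 intervals.
K = (Q₂/Q₁)^(1/4) = (11/27)^(1/4) = 0.799.

K ≈ 0.799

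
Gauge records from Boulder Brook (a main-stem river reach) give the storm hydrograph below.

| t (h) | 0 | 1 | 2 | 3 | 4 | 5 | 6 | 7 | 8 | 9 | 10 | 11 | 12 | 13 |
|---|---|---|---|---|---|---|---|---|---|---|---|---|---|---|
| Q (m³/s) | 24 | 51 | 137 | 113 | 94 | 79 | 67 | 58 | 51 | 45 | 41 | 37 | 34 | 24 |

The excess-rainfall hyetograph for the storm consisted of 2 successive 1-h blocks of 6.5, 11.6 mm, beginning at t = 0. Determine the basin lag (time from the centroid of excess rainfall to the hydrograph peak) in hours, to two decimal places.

Centroid of excess rainfall: t_c = Σ P_i·t̄_i / ΣP_i = 1.1409 h (block centres at 0.5, 1.5 h).
Hydrograph peak occurs at t = 2 h, so basin lag t_L = 2 − 1.1409 = 0.86 h.

t_L ≈ 0.86 h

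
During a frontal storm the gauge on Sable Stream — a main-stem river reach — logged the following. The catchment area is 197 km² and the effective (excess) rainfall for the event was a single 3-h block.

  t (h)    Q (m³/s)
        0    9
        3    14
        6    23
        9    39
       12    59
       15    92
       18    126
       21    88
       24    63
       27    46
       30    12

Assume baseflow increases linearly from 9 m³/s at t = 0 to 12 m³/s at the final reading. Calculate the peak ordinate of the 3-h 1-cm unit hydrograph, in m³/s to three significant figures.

U_p ≈ 46.1 m³/s

Direct runoff: 0.00, 4.70, 13.40, 29.10, 48.80, 81.50, 115.20, 76.90, 51.60, 34.30, 0.00 m³/s; ΣQ_DR = 455.5 m³/s, peak = 115.20 m³/s.
Runoff depth d = ΣQ_DR·Δt / A = 455.5 × 10800 / (197 km²) = 24.97 mm.
The 1-cm UH is the DRH scaled by (10 mm)/d, so U_p = 115.20 × 10/24.97 = 46.1 m³/s.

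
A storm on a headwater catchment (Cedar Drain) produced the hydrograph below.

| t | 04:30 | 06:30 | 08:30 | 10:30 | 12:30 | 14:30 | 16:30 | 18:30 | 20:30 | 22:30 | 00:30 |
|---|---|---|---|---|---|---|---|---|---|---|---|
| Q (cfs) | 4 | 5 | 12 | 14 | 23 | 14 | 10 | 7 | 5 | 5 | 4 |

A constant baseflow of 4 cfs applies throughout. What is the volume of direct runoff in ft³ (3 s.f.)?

V ≈ 4.25 × 10^5 ft³

Direct-runoff ordinates (Q − Q_b): 0.0, 1.0, 8.0, 10.0, 19.0, 10.0, 6.0, 3.0, 1.0, 1.0, 0.0 cfs.
ΣQ_DR = 59.00 cfs.
With Δt = 2 h = 7200 s, V = ΣQ_DR · Δt = 59.00 × 7200 = 4.25 × 10^5 ft³.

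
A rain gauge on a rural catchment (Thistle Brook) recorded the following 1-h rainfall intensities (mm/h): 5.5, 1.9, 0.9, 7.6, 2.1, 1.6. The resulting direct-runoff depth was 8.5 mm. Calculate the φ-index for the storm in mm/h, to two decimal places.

Only the 2 blocks with intensity above φ contribute runoff: 5.5, 7.6 mm/h.
Σ(I−φ)·Δt = d  ⇒  (5.5+7.6 − 2φ)·1 = 8.5
φ = (13.10 − 8.5/1) / 2 = 2.30 mm/h.

φ ≈ 2.30 mm/h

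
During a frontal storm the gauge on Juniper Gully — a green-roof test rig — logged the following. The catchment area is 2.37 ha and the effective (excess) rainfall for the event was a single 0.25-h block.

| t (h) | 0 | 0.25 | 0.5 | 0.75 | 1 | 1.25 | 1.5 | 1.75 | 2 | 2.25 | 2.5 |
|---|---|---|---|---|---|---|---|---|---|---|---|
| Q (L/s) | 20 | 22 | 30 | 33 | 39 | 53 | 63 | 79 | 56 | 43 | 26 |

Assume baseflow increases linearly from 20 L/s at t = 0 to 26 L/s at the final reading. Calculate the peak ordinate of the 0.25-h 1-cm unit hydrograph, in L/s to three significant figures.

Direct runoff: 0.00, 1.40, 8.80, 11.20, 16.60, 30.00, 39.40, 54.80, 31.20, 17.60, 0.00 L/s; ΣQ_DR = 211.0 L/s, peak = 54.80 L/s.
Runoff depth d = ΣQ_DR·Δt / A = 211.0 × 900 / (2.37 ha) = 8.013 mm.
The 1-cm UH is the DRH scaled by (10 mm)/d, so U_p = 54.80 × 10/8.013 = 68.4 L/s.

U_p ≈ 68.4 L/s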